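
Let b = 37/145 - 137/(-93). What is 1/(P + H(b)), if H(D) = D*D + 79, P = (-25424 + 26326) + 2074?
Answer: 181845225/556080332011 ≈ 0.00032701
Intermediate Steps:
b = 23306/13485 (b = 37*(1/145) - 137*(-1/93) = 37/145 + 137/93 = 23306/13485 ≈ 1.7283)
P = 2976 (P = 902 + 2074 = 2976)
H(D) = 79 + D**2 (H(D) = D**2 + 79 = 79 + D**2)
1/(P + H(b)) = 1/(2976 + (79 + (23306/13485)**2)) = 1/(2976 + (79 + 543169636/181845225)) = 1/(2976 + 14908942411/181845225) = 1/(556080332011/181845225) = 181845225/556080332011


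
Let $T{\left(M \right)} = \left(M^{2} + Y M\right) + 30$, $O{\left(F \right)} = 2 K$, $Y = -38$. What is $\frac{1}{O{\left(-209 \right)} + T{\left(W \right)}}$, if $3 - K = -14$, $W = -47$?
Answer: $\frac{1}{4059} \approx 0.00024637$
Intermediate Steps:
$K = 17$ ($K = 3 - -14 = 3 + 14 = 17$)
$O{\left(F \right)} = 34$ ($O{\left(F \right)} = 2 \cdot 17 = 34$)
$T{\left(M \right)} = 30 + M^{2} - 38 M$ ($T{\left(M \right)} = \left(M^{2} - 38 M\right) + 30 = 30 + M^{2} - 38 M$)
$\frac{1}{O{\left(-209 \right)} + T{\left(W \right)}} = \frac{1}{34 + \left(30 + \left(-47\right)^{2} - -1786\right)} = \frac{1}{34 + \left(30 + 2209 + 1786\right)} = \frac{1}{34 + 4025} = \frac{1}{4059}$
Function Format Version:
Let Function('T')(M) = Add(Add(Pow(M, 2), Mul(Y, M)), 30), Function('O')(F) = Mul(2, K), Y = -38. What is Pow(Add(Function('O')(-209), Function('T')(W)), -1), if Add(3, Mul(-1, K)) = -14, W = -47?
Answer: Rational(1, 4059) ≈ 0.00024637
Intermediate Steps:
K = 17 (K = Add(3, Mul(-1, -14)) = Add(3, 14) = 17)
Function('O')(F) = 34 (Function('O')(F) = Mul(2, 17) = 34)
Function('T')(M) = Add(30, Pow(M, 2), Mul(-38, M)) (Function('T')(M) = Add(Add(Pow(M, 2), Mul(-38, M)), 30) = Add(30, Pow(M, 2), Mul(-38, M)))
Pow(Add(Function('O')(-209), Function('T')(W)), -1) = Pow(Add(34, Add(30, Pow(-47, 2), Mul(-38, -47))), -1) = Pow(Add(34, Add(30, 2209, 1786)), -1) = Pow(Add(34, 4025), -1) = Pow(4059, -1) = Rational(1, 4059)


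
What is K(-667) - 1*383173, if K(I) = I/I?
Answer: -383172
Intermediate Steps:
K(I) = 1
K(-667) - 1*383173 = 1 - 1*383173 = 1 - 383173 = -383172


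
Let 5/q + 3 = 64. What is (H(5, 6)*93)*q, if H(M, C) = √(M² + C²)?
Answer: 465*√61/61 ≈ 59.537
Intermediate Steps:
H(M, C) = √(C² + M²)
q = 5/61 (q = 5/(-3 + 64) = 5/61 ≈ 0.081967)
(H(5, 6)*93)*q = (√(6² + 5²)*93)*(5/61) = (√(36 + 25)*93)*(5/61) = (√61*93)*(5/61) = (93*√61)*(5/61) = 465*√61/61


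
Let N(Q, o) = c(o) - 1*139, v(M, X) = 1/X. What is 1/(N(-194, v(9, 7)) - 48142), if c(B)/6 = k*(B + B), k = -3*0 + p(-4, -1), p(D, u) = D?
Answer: -7/338015 ≈ -2.0709e-5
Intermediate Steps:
k = -4 (k = -3*0 - 4 = 0 - 4 = -4)
c(B) = -48*B (c(B) = 6*(-4*(B + B)) = 6*(-8*B) = -48*B)
N(Q, o) = -139 - 48*o (N(Q, o) = -48*o - 1*139 = -48*o - 139 = -139 - 48*o)
1/(N(-194, v(9, 7)) - 48142) = 1/((-139 - 48/7) - 48142) = 1/(-1021/7 - 48142) = 1/(-338015/7) = -7/338015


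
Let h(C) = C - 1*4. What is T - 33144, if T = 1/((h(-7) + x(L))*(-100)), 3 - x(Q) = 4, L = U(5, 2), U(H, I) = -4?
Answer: -39772799/1200 ≈ -33144.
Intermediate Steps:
h(C) = -4 + C (h(C) = C - 4 = -4 + C)
L = -4
x(Q) = -1 (x(Q) = 3 - 1*4 = 3 - 4 = -1)
T = 1/1200 (T = 1/(((-4 - 7) - 1)*(-100)) = 1/((-11 - 1)*(-100)) = 1/(-12*(-100)) = 1/1200 ≈ 0.00083333)
T - 33144 = 1/1200 - 33144 = -39772799/1200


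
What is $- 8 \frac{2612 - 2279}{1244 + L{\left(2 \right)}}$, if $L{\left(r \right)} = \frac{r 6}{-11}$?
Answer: $- \frac{3663}{1709} \approx -2.1434$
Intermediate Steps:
$L{\left(r \right)} = - \frac{6 r}{11}$ ($L{\left(r \right)} = 6 r \left(- \frac{1}{11}\right) = - \frac{6 r}{11}$)
$- 8 \frac{2612 - 2279}{1244 + L{\left(2 \right)}} = - 8 \frac{2612 - 2279}{1244 - \frac{12}{11}} = - 8 \frac{333}{1244 - \frac{12}{11}} = - 8 \frac{333}{\frac{13672}{11}} = - 8 \cdot 333 \cdot \frac{11}{13672} = \left(-8\right) \frac{3663}{13672} = - \frac{3663}{1709}$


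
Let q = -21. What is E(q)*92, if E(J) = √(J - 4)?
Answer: 460*I ≈ 460.0*I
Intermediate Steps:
E(J) = √(-4 + J)
E(q)*92 = √(-4 - 21)*92 = √(-25)*92 = (5*I)*92 = 460*I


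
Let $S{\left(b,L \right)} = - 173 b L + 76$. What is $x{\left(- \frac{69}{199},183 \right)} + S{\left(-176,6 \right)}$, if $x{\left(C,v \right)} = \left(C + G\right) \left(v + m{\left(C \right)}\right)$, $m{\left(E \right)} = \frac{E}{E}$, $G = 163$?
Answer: $\frac{42325748}{199} \approx 2.1269 \cdot 10^{5}$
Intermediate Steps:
$m{\left(E \right)} = 1$
$S{\left(b,L \right)} = 76 - 173 L b$ ($S{\left(b,L \right)} = - 173 L b + 76 = 76 - 173 L b$)
$x{\left(C,v \right)} = \left(1 + v\right) \left(163 + C\right)$ ($x{\left(C,v \right)} = \left(C + 163\right) \left(v + 1\right) = \left(163 + C\right) \left(1 + v\right) = \left(1 + v\right) \left(163 + C\right)$)
$x{\left(- \frac{69}{199},183 \right)} + S{\left(-176,6 \right)} = \left(163 - \frac{69}{199} + 163 \cdot 183 + - \frac{69}{199} \cdot 183\right) - \left(-76 + 1038 \left(-176\right)\right) = \left(163 - \frac{69}{199} + 29829 + \left(-69\right) \frac{1}{199} \cdot 183\right) + \left(76 + 182688\right) = \left(163 - \frac{69}{199} + 29829 - \frac{12627}{199}\right) + 182764 = \frac{5955712}{199} + 182764 = \frac{42325748}{199}$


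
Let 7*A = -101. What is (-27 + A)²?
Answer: 84100/49 ≈ 1716.3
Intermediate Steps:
A = -101/7 (A = (⅐)*(-101) = -101/7 ≈ -14.429)
(-27 + A)² = (-27 - 101/7)² = (-290/7)² = 84100/49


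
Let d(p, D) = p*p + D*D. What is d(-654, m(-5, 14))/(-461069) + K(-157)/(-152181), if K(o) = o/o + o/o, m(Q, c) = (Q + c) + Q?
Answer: -65093605630/70165941489 ≈ -0.92771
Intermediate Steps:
m(Q, c) = c + 2*Q
d(p, D) = D² + p² (d(p, D) = p² + D² = D² + p²)
K(o) = 2 (K(o) = 1 + 1 = 2)
d(-654, m(-5, 14))/(-461069) + K(-157)/(-152181) = ((14 + 2*(-5))² + (-654)²)/(-461069) + 2/(-152181) = ((14 - 10)² + 427716)*(-1/461069) + 2*(-1/152181) = (4² + 427716)*(-1/461069) - 2/152181 = (16 + 427716)*(-1/461069) - 2/152181 = 427732*(-1/461069) - 2/152181 = -427732/461069 - 2/152181 = -65093605630/70165941489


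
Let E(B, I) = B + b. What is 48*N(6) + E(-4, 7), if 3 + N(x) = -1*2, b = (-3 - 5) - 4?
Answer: -256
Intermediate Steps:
b = -12 (b = -8 - 4 = -12)
E(B, I) = -12 + B (E(B, I) = B - 12 = -12 + B)
N(x) = -5 (N(x) = -3 - 1*2 = -3 - 2 = -5)
48*N(6) + E(-4, 7) = 48*(-5) + (-12 - 4) = -240 - 16 = -256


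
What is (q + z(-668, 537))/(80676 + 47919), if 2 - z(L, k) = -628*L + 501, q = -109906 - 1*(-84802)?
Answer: -148369/42865 ≈ -3.4613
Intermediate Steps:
q = -25104 (q = -109906 + 84802 = -25104)
z(L, k) = -499 + 628*L (z(L, k) = 2 - (-628*L + 501) = 2 - (501 - 628*L) = 2 + (-501 + 628*L) = -499 + 628*L)
(q + z(-668, 537))/(80676 + 47919) = (-25104 + (-499 + 628*(-668)))/(80676 + 47919) = (-25104 + (-499 - 419504))/128595 = (-25104 - 420003)*(1/128595) = -445107*1/128595 = -148369/42865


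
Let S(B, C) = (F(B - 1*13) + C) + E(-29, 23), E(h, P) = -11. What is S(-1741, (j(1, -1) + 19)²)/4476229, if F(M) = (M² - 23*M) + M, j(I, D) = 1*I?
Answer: 3115493/4476229 ≈ 0.69601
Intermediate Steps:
j(I, D) = I
F(M) = M² - 22*M
S(B, C) = -11 + C + (-35 + B)*(-13 + B) (S(B, C) = ((B - 1*13)*(-22 + (B - 1*13)) + C) - 11 = ((B - 13)*(-22 + (B - 13)) + C) - 11 = ((-13 + B)*(-22 + (-13 + B)) + C) - 11 = ((-13 + B)*(-35 + B) + C) - 11 = ((-35 + B)*(-13 + B) + C) - 11 = (C + (-35 + B)*(-13 + B)) - 11 = -11 + C + (-35 + B)*(-13 + B))
S(-1741, (j(1, -1) + 19)²)/4476229 = (-11 + (1 + 19)² + (-35 - 1741)*(-13 - 1741))/4476229 = (-11 + 20² - 1776*(-1754))*(1/4476229) = (-11 + 400 + 3115104)*(1/4476229) = 3115493*(1/4476229) = 3115493/4476229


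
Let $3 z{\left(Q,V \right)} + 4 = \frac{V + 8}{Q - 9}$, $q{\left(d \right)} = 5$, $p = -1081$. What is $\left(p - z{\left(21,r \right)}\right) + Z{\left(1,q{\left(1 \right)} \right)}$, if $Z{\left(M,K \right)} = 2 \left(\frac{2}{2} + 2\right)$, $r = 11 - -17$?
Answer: $- \frac{3224}{3} \approx -1074.7$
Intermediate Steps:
$r = 28$ ($r = 11 + 17 = 28$)
$z{\left(Q,V \right)} = - \frac{4}{3} + \frac{8 + V}{3 \left(-9 + Q\right)}$ ($z{\left(Q,V \right)} = - \frac{4}{3} + \frac{\left(V + 8\right) \frac{1}{Q - 9}}{3} = - \frac{4}{3} + \frac{\left(8 + V\right) \frac{1}{-9 + Q}}{3} = - \frac{4}{3} + \frac{\frac{1}{-9 + Q} \left(8 + V\right)}{3} = - \frac{4}{3} + \frac{8 + V}{3 \left(-9 + Q\right)}$)
$Z{\left(M,K \right)} = 6$ ($Z{\left(M,K \right)} = 2 \left(2 \cdot \frac{1}{2} + 2\right) = 2 \left(1 + 2\right) = 2 \cdot 3 = 6$)
$\left(p - z{\left(21,r \right)}\right) + Z{\left(1,q{\left(1 \right)} \right)} = \left(-1081 - \frac{44 + 28 - 84}{3 \left(-9 + 21\right)}\right) + 6 = \left(-1081 - \frac{44 + 28 - 84}{3 \cdot 12}\right) + 6 = \left(-1081 - \frac{1}{3} \cdot \frac{1}{12} \left(-12\right)\right) + 6 = \left(-1081 - - \frac{1}{3}\right) + 6 = \left(-1081 + \frac{1}{3}\right) + 6 = - \frac{3242}{3} + 6 = - \frac{3224}{3}$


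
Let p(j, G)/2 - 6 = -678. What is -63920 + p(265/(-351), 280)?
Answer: -65264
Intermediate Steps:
p(j, G) = -1344 (p(j, G) = 12 + 2*(-678) = 12 - 1356 = -1344)
-63920 + p(265/(-351), 280) = -63920 - 1344 = -65264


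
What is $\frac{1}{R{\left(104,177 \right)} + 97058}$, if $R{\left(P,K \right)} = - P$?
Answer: $\frac{1}{96954} \approx 1.0314 \cdot 10^{-5}$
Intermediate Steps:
$\frac{1}{R{\left(104,177 \right)} + 97058} = \frac{1}{\left(-1\right) 104 + 97058} = \frac{1}{-104 + 97058} = \frac{1}{96954}$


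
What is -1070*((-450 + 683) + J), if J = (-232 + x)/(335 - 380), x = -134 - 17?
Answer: -2325752/9 ≈ -2.5842e+5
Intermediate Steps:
x = -151
J = 383/45 (J = (-232 - 151)/(335 - 380) = -383/(-45) = -383*(-1/45) = 383/45 ≈ 8.5111)
-1070*((-450 + 683) + J) = -1070*((-450 + 683) + 383/45) = -1070*(233 + 383/45) = -1070*10868/45 = -2325752/9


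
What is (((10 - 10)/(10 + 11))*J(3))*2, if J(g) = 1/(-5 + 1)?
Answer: 0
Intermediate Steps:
J(g) = -¼ (J(g) = 1/(-4) = -¼)
(((10 - 10)/(10 + 11))*J(3))*2 = (((10 - 10)/(10 + 11))*(-¼))*2 = ((0/21)*(-¼))*2 = ((0*(1/21))*(-¼))*2 = (0*(-¼))*2 = 0*2 = 0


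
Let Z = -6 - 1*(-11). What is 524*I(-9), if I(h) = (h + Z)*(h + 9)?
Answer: 0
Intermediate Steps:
Z = 5 (Z = -6 + 11 = 5)
I(h) = (5 + h)*(9 + h) (I(h) = (h + 5)*(h + 9) = (5 + h)*(9 + h))
524*I(-9) = 524*(45 + (-9)**2 + 14*(-9)) = 524*(45 + 81 - 126) = 524*0 = 0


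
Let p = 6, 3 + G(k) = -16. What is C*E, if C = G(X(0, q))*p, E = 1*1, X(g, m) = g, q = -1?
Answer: -114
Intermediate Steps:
E = 1
G(k) = -19 (G(k) = -3 - 16 = -19)
C = -114 (C = -19*6 = -114)
C*E = -114*1 = -114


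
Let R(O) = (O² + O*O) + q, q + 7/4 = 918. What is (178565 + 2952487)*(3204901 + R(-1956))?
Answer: 33995989641591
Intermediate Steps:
q = 3665/4 (q = -7/4 + 918 = 3665/4 ≈ 916.25)
R(O) = 3665/4 + 2*O² (R(O) = (O² + O*O) + 3665/4 = (O² + O²) + 3665/4 = 2*O² + 3665/4 = 3665/4 + 2*O²)
(178565 + 2952487)*(3204901 + R(-1956)) = (178565 + 2952487)*(3204901 + (3665/4 + 2*(-1956)²)) = 3131052*(3204901 + (3665/4 + 2*3825936)) = 3131052*(3204901 + (3665/4 + 7651872)) = 3131052*(3204901 + 30611153/4) = 3131052*(43430757/4) = 33995989641591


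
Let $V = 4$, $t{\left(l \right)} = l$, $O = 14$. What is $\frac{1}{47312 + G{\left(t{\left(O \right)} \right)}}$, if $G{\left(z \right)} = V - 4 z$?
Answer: $\frac{1}{47260} \approx 2.116 \cdot 10^{-5}$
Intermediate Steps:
$G{\left(z \right)} = 4 - 4 z$
$\frac{1}{47312 + G{\left(t{\left(O \right)} \right)}} = \frac{1}{47312 + \left(4 - 56\right)} = \frac{1}{47312 - 52} = \frac{1}{47260}$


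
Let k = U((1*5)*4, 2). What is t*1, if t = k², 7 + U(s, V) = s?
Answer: 169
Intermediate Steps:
U(s, V) = -7 + s
k = 13 (k = -7 + (1*5)*4 = -7 + 5*4 = -7 + 20 = 13)
t = 169 (t = 13² = 169)
t*1 = 169*1 = 169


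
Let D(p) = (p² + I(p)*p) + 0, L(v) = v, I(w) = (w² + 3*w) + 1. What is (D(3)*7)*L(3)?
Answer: 1386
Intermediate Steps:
I(w) = 1 + w² + 3*w
D(p) = p² + p*(1 + p² + 3*p) (D(p) = (p² + (1 + p² + 3*p)*p) + 0 = (p² + p*(1 + p² + 3*p)) + 0 = p² + p*(1 + p² + 3*p))
(D(3)*7)*L(3) = ((3*(1 + 3² + 4*3))*7)*3 = ((3*(1 + 9 + 12))*7)*3 = ((3*22)*7)*3 = (66*7)*3 = 462*3 = 1386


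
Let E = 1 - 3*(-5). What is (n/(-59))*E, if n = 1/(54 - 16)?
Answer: -8/1121 ≈ -0.0071365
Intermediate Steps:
n = 1/38 ≈ 0.026316
E = 16 (E = 1 + 15 = 16)
(n/(-59))*E = ((1/38)/(-59))*16 = ((1/38)*(-1/59))*16 = -1/2242*16 = -8/1121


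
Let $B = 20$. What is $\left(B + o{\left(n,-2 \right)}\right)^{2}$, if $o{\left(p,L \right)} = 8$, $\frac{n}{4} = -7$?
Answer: $784$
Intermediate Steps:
$n = -28$ ($n = 4 \left(-7\right) = -28$)
$\left(B + o{\left(n,-2 \right)}\right)^{2} = \left(20 + 8\right)^{2} = 28^{2} = 784$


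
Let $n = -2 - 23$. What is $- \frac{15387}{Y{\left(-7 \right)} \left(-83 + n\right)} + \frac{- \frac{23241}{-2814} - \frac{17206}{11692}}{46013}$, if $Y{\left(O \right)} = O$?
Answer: $- \frac{46218273610225}{2270830447116} \approx -20.353$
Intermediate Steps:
$n = -25$ ($n = -2 - 23 = -25$)
$- \frac{15387}{Y{\left(-7 \right)} \left(-83 + n\right)} + \frac{- \frac{23241}{-2814} - \frac{17206}{11692}}{46013} = - \frac{15387}{\left(-7\right) \left(-83 - 25\right)} + \frac{- \frac{23241}{-2814} - \frac{17206}{11692}}{46013} = - \frac{15387}{\left(-7\right) \left(-108\right)} + \left(\left(-23241\right) \left(- \frac{1}{2814}\right) - \frac{8603}{5846}\right) \frac{1}{46013} = - \frac{15387}{756} + \left(\frac{7747}{938} - \frac{8603}{5846}\right) \frac{1}{46013} = \left(-15387\right) \frac{1}{756} + \frac{9304837}{1370887} \cdot \frac{1}{46013} = - \frac{5129}{252} + \frac{9304837}{63078623531} = - \frac{46218273610225}{2270830447116}$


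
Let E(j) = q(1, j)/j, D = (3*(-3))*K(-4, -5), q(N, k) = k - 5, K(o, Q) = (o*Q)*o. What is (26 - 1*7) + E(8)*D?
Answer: 289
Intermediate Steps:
K(o, Q) = Q*o² (K(o, Q) = (Q*o)*o = Q*o²)
q(N, k) = -5 + k
D = 720 (D = (3*(-3))*(-5*(-4)²) = -(-45)*16 = -9*(-80) = 720)
E(j) = (-5 + j)/j
(26 - 1*7) + E(8)*D = (26 - 1*7) + ((-5 + 8)/8)*720 = (26 - 7) + ((⅛)*3)*720 = 19 + (3/8)*720 = 19 + 270 = 289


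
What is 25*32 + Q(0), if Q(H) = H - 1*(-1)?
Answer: 801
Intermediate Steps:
Q(H) = 1 + H (Q(H) = H + 1 = 1 + H)
25*32 + Q(0) = 25*32 + (1 + 0) = 800 + 1 = 801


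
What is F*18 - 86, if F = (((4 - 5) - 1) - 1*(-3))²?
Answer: -68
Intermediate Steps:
F = 1 (F = ((-1 - 1) + 3)² = (-2 + 3)² = 1² = 1)
F*18 - 86 = 1*18 - 86 = 18 - 86 = -68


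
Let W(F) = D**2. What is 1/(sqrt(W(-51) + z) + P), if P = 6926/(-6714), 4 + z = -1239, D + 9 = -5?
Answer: -11625291/11811105472 - 11269449*I*sqrt(1047)/11811105472 ≈ -0.00098427 - 0.030873*I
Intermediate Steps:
D = -14 (D = -9 - 5 = -14)
W(F) = 196 (W(F) = (-14)**2 = 196)
z = -1243 (z = -4 - 1239 = -1243)
P = -3463/3357 (P = 6926*(-1/6714) = -3463/3357 ≈ -1.0316)
1/(sqrt(W(-51) + z) + P) = 1/(sqrt(196 - 1243) - 3463/3357) = 1/(sqrt(-1047) - 3463/3357) = 1/(I*sqrt(1047) - 3463/3357) = 1/(-3463/3357 + I*sqrt(1047))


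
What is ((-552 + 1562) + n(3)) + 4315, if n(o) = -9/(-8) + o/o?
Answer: 42617/8 ≈ 5327.1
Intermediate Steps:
n(o) = 17/8 (n(o) = -9*(-⅛) + 1 = 9/8 + 1 = 17/8)
((-552 + 1562) + n(3)) + 4315 = ((-552 + 1562) + 17/8) + 4315 = (1010 + 17/8) + 4315 = 8097/8 + 4315 = 42617/8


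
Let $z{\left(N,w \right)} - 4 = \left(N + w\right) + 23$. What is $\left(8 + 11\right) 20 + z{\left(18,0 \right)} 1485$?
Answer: $67205$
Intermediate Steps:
$z{\left(N,w \right)} = 27 + N + w$ ($z{\left(N,w \right)} = 4 + \left(\left(N + w\right) + 23\right) = 4 + \left(23 + N + w\right) = 27 + N + w$)
$\left(8 + 11\right) 20 + z{\left(18,0 \right)} 1485 = \left(8 + 11\right) 20 + \left(27 + 18 + 0\right) 1485 = 19 \cdot 20 + 45 \cdot 1485 = 380 + 66825 = 67205$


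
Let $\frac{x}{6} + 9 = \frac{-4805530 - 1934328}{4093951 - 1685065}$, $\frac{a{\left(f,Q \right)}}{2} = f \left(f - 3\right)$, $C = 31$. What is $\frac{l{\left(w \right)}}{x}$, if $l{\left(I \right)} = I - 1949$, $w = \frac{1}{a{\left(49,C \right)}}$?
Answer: $\frac{3527448600771}{128116602656} \approx 27.533$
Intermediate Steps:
$a{\left(f,Q \right)} = 2 f \left(-3 + f\right)$ ($a{\left(f,Q \right)} = 2 f \left(f - 3\right) = 2 f \left(-3 + f\right)$)
$w = \frac{1}{4508}$ ($w = \frac{1}{2 \cdot 49 \left(-3 + 49\right)} = \frac{1}{2 \cdot 49 \cdot 46} = \frac{1}{4508} \approx 0.00022183$)
$l{\left(I \right)} = -1949 + I$
$x = - \frac{28419832}{401481}$ ($x = -54 + 6 \frac{-4805530 - 1934328}{4093951 - 1685065} = -54 + 6 \left(- \frac{6739858}{2408886}\right) = -54 + 6 \left(\left(-6739858\right) \frac{1}{2408886}\right) = -54 + 6 \left(- \frac{3369929}{1204443}\right) = -54 - \frac{6739858}{401481} = - \frac{28419832}{401481} \approx -70.787$)
$\frac{l{\left(w \right)}}{x} = \frac{-1949 + \frac{1}{4508}}{- \frac{28419832}{401481}} = \left(- \frac{8786091}{4508}\right) \left(- \frac{401481}{28419832}\right) = \frac{3527448600771}{128116602656}$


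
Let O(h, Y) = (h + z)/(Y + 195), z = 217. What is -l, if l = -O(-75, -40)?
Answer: 142/155 ≈ 0.91613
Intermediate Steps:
O(h, Y) = (217 + h)/(195 + Y) (O(h, Y) = (h + 217)/(Y + 195) = (217 + h)/(195 + Y))
l = -142/155 (l = -(217 - 75)/(195 - 40) = -142/155 ≈ -0.91613)
-l = -1*(-142/155) = 142/155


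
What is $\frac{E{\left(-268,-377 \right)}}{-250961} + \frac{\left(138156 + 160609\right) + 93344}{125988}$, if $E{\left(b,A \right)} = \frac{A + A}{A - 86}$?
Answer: $\frac{15186995969945}{4879722826228} \approx 3.1123$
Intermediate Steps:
$E{\left(b,A \right)} = \frac{2 A}{-86 + A}$
$\frac{E{\left(-268,-377 \right)}}{-250961} + \frac{\left(138156 + 160609\right) + 93344}{125988} = \frac{2 \left(-377\right) \frac{1}{-86 - 377}}{-250961} + \frac{\left(138156 + 160609\right) + 93344}{125988} = 2 \left(-377\right) \frac{1}{-463} \left(- \frac{1}{250961}\right) + \left(298765 + 93344\right) \frac{1}{125988} = 2 \left(-377\right) \left(- \frac{1}{463}\right) \left(- \frac{1}{250961}\right) + 392109 \cdot \frac{1}{125988} = \frac{754}{463} \left(- \frac{1}{250961}\right) + \frac{130703}{41996} = - \frac{754}{116194943} + \frac{130703}{41996} = \frac{15186995969945}{4879722826228}$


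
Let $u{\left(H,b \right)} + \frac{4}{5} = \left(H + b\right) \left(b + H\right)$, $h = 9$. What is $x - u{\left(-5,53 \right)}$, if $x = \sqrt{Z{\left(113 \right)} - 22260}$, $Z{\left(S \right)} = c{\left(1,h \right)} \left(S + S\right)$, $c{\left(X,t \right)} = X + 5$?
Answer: $- \frac{11516}{5} + 2 i \sqrt{5226} \approx -2303.2 + 144.58 i$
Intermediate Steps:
$c{\left(X,t \right)} = 5 + X$
$Z{\left(S \right)} = 12 S$ ($Z{\left(S \right)} = \left(5 + 1\right) \left(S + S\right) = 6 \cdot 2 S = 12 S$)
$x = 2 i \sqrt{5226}$ ($x = \sqrt{12 \cdot 113 - 22260} = \sqrt{1356 - 22260} = \sqrt{-20904} = 2 i \sqrt{5226} \approx 144.58 i$)
$u{\left(H,b \right)} = - \frac{4}{5} + \left(H + b\right)^{2}$ ($u{\left(H,b \right)} = - \frac{4}{5} + \left(H + b\right) \left(b + H\right) = - \frac{4}{5} + \left(H + b\right) \left(H + b\right) = - \frac{4}{5} + \left(H + b\right)^{2}$)
$x - u{\left(-5,53 \right)} = 2 i \sqrt{5226} - \left(- \frac{4}{5} + \left(-5 + 53\right)^{2}\right) = 2 i \sqrt{5226} - \left(- \frac{4}{5} + 48^{2}\right) = 2 i \sqrt{5226} - \left(- \frac{4}{5} + 2304\right) = 2 i \sqrt{5226} - \frac{11516}{5} = - \frac{11516}{5} + 2 i \sqrt{5226}$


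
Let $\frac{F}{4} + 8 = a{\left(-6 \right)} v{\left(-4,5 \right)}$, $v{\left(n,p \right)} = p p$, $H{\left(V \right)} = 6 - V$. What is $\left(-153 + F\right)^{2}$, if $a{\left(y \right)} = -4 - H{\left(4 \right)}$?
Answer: $616225$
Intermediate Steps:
$v{\left(n,p \right)} = p^{2}$
$a{\left(y \right)} = -6$ ($a{\left(y \right)} = -4 - \left(6 - 4\right) = -4 - 2 = -6$)
$F = -632$ ($F = -32 + 4 \left(- 6 \cdot 5^{2}\right) = -32 + 4 \left(\left(-6\right) 25\right) = -32 + 4 \left(-150\right) = -32 - 600 = -632$)
$\left(-153 + F\right)^{2} = \left(-153 - 632\right)^{2} = \left(-785\right)^{2} = 616225$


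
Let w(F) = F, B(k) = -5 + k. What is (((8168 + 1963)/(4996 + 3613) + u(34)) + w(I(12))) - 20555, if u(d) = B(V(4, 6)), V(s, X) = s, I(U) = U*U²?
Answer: -162080121/8609 ≈ -18827.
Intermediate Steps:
I(U) = U³
u(d) = -1 (u(d) = -5 + 4 = -1)
(((8168 + 1963)/(4996 + 3613) + u(34)) + w(I(12))) - 20555 = (((8168 + 1963)/(4996 + 3613) - 1) + 12³) - 20555 = ((10131/8609 - 1) + 1728) - 20555 = (1522/8609 + 1728) - 20555 = 14877874/8609 - 20555 = -162080121/8609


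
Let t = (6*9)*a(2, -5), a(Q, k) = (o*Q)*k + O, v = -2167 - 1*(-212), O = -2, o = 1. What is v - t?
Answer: -1307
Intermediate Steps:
v = -1955 (v = -2167 + 212 = -1955)
a(Q, k) = -2 + Q*k (a(Q, k) = (1*Q)*k - 2 = Q*k - 2 = -2 + Q*k)
t = -648 (t = (6*9)*(-2 + 2*(-5)) = 54*(-2 - 10) = 54*(-12) = -648)
v - t = -1955 - 1*(-648) = -1955 + 648 = -1307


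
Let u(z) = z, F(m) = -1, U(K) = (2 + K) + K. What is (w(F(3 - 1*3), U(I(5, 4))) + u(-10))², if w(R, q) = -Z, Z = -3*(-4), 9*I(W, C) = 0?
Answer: 484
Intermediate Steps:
I(W, C) = 0 (I(W, C) = (⅑)*0 = 0)
Z = 12
U(K) = 2 + 2*K
w(R, q) = -12 (w(R, q) = -1*12 = -12)
(w(F(3 - 1*3), U(I(5, 4))) + u(-10))² = (-12 - 10)² = (-22)² = 484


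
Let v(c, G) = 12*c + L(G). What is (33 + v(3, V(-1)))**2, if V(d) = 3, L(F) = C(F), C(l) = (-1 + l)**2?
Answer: 5329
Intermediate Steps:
L(F) = (-1 + F)**2
v(c, G) = (-1 + G)**2 + 12*c (v(c, G) = 12*c + (-1 + G)**2 = (-1 + G)**2 + 12*c)
(33 + v(3, V(-1)))**2 = (33 + ((-1 + 3)**2 + 12*3))**2 = (33 + (2**2 + 36))**2 = (33 + (4 + 36))**2 = (33 + 40)**2 = 73**2 = 5329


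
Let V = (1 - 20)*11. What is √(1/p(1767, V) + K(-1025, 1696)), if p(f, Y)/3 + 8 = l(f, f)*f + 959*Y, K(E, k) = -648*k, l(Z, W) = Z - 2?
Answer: I*√2339944166927744519/1459158 ≈ 1048.3*I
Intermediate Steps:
l(Z, W) = -2 + Z
V = -209 (V = -19*11 = -209)
p(f, Y) = -24 + 2877*Y + 3*f*(-2 + f) (p(f, Y) = -24 + 3*((-2 + f)*f + 959*Y) = -24 + 3*(f*(-2 + f) + 959*Y) = -24 + 3*(959*Y + f*(-2 + f)) = -24 + (2877*Y + 3*f*(-2 + f)) = -24 + 2877*Y + 3*f*(-2 + f))
√(1/p(1767, V) + K(-1025, 1696)) = √(1/(-24 + 2877*(-209) + 3*1767*(-2 + 1767)) - 648*1696) = √(1/(-24 - 601293 + 3*1767*1765) - 1099008) = √(1/(-24 - 601293 + 9356265) - 1099008) = √(1/8754948 - 1099008) = √(-9621757891583/8754948) = I*√2339944166927744519/1459158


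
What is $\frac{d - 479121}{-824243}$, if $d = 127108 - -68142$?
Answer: $\frac{40553}{117749} \approx 0.3444$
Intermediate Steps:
$d = 195250$ ($d = 127108 + 68142 = 195250$)
$\frac{d - 479121}{-824243} = \frac{195250 - 479121}{-824243} = \left(-283871\right) \left(- \frac{1}{824243}\right) = \frac{40553}{117749}$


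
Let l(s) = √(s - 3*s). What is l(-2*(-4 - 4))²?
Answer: -32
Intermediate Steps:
l(s) = √2*√(-s) (l(s) = √(-2*s) = √2*√(-s))
l(-2*(-4 - 4))² = (√2*√(-(-2)*(-4 - 4)))² = (√2*√(-(-2)*(-8)))² = (√2*√(-1*16))² = (√2*√(-16))² = (√2*(4*I))² = (4*I*√2)² = -32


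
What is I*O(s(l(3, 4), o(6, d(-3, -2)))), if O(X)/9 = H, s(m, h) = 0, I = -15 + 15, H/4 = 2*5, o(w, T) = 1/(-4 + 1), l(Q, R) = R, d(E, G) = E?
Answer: 0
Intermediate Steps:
o(w, T) = -⅓ (o(w, T) = 1/(-3) = -⅓)
H = 40 (H = 4*(2*5) = 4*10 = 40)
I = 0
O(X) = 360 (O(X) = 9*40 = 360)
I*O(s(l(3, 4), o(6, d(-3, -2)))) = 0*360 = 0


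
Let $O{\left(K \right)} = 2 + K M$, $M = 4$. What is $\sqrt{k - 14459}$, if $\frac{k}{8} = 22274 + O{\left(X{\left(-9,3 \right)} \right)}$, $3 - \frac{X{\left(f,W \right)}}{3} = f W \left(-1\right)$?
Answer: $\sqrt{161445} \approx 401.8$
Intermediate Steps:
$X{\left(f,W \right)} = 9 + 3 W f$ ($X{\left(f,W \right)} = 9 - 3 f W \left(-1\right) = 9 - 3 W f \left(-1\right) = 9 - 3 \left(- W f\right) = 9 + 3 W f$)
$O{\left(K \right)} = 2 + 4 K$ ($O{\left(K \right)} = 2 + K 4 = 2 + 4 K$)
$k = 175904$ ($k = 8 \left(22274 + \left(2 + 4 \left(9 + 3 \cdot 3 \left(-9\right)\right)\right)\right) = 8 \left(22274 + \left(2 + 4 \left(9 - 81\right)\right)\right) = 8 \left(22274 + \left(2 + 4 \left(-72\right)\right)\right) = 8 \left(22274 + \left(2 - 288\right)\right) = 8 \left(22274 - 286\right) = 8 \cdot 21988 = 175904$)
$\sqrt{k - 14459} = \sqrt{175904 - 14459} = \sqrt{161445}$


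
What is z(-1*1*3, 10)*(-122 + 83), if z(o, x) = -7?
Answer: 273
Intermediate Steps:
z(-1*1*3, 10)*(-122 + 83) = -7*(-122 + 83) = -7*(-39) = 273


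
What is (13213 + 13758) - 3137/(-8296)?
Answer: 223754553/8296 ≈ 26971.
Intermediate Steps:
(13213 + 13758) - 3137/(-8296) = 26971 - 3137*(-1/8296) = 26971 + 3137/8296 = 223754553/8296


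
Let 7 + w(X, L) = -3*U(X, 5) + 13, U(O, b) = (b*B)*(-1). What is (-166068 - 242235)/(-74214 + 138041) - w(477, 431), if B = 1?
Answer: -1748670/63827 ≈ -27.397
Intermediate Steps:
U(O, b) = -b (U(O, b) = (b*1)*(-1) = b*(-1) = -b)
w(X, L) = 21 (w(X, L) = -7 + (-(-3)*5 + 13) = -7 + (-3*(-5) + 13) = -7 + (15 + 13) = -7 + 28 = 21)
(-166068 - 242235)/(-74214 + 138041) - w(477, 431) = (-166068 - 242235)/(-74214 + 138041) - 1*21 = -408303/63827 - 21 = -1748670/63827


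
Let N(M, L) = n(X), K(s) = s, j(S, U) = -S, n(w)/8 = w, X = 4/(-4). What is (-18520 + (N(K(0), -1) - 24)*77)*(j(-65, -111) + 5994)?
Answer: -127142056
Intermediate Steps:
X = -1 (X = 4*(-¼) = -1)
n(w) = 8*w
N(M, L) = -8 (N(M, L) = 8*(-1) = -8)
(-18520 + (N(K(0), -1) - 24)*77)*(j(-65, -111) + 5994) = (-18520 + (-8 - 24)*77)*(-1*(-65) + 5994) = (-18520 - 32*77)*(65 + 5994) = (-18520 - 2464)*6059 = -20984*6059 = -127142056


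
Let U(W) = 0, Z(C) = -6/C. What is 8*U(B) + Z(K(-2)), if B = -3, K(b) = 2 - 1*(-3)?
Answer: -6/5 ≈ -1.2000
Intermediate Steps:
K(b) = 5 (K(b) = 2 + 3 = 5)
8*U(B) + Z(K(-2)) = 8*0 - 6/5 = 0 - 6*⅕ = 0 - 6/5 = -6/5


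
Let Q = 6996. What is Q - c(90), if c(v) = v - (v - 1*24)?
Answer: 6972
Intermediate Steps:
c(v) = 24 (c(v) = v - (v - 24) = v - (-24 + v) = v + (24 - v) = 24)
Q - c(90) = 6996 - 1*24 = 6996 - 24 = 6972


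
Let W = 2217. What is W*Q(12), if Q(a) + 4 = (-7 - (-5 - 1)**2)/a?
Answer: -67249/4 ≈ -16812.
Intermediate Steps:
Q(a) = -4 - 43/a (Q(a) = -4 + (-7 - (-5 - 1)**2)/a = -4 + (-7 - 1*(-6)**2)/a = -4 + (-7 - 1*36)/a = -4 + (-7 - 36)/a = -4 - 43/a)
W*Q(12) = 2217*(-4 - 43/12) = 2217*(-91/12) = -67249/4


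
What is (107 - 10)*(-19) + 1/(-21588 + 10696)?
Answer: -20073957/10892 ≈ -1843.0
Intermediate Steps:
(107 - 10)*(-19) + 1/(-21588 + 10696) = 97*(-19) + 1/(-10892) = -1843 - 1/10892 = -20073957/10892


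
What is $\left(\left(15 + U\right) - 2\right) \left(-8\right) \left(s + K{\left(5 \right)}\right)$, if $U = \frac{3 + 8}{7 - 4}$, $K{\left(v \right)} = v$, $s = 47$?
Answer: $- \frac{20800}{3} \approx -6933.3$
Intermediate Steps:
$U = \frac{11}{3} \approx 3.6667$
$\left(\left(15 + U\right) - 2\right) \left(-8\right) \left(s + K{\left(5 \right)}\right) = \left(\left(15 + \frac{11}{3}\right) - 2\right) \left(-8\right) \left(47 + 5\right) = \left(\frac{56}{3} - 2\right) \left(-8\right) 52 = \frac{50}{3} \left(-8\right) 52 = \left(- \frac{400}{3}\right) 52 = - \frac{20800}{3}$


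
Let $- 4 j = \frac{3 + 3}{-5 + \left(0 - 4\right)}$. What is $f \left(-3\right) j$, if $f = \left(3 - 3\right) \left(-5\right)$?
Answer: $0$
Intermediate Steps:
$j = \frac{1}{6}$ ($j = - \frac{\left(3 + 3\right) \frac{1}{-5 + \left(0 - 4\right)}}{4} = - \frac{6 \frac{1}{-5 + \left(0 - 4\right)}}{4} = - \frac{6 \frac{1}{-5 - 4}}{4} = - \frac{6 \frac{1}{-9}}{4} = - \frac{6 \left(- \frac{1}{9}\right)}{4} = \left(- \frac{1}{4}\right) \left(- \frac{2}{3}\right) = \frac{1}{6} \approx 0.16667$)
$f = 0$ ($f = 0 \left(-5\right) = 0$)
$f \left(-3\right) j = 0 \left(-3\right) \frac{1}{6} = 0 \cdot \frac{1}{6} = 0$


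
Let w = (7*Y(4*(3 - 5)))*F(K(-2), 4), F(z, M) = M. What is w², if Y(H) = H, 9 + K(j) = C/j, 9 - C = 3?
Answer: 50176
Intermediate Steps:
C = 6 (C = 9 - 1*3 = 9 - 3 = 6)
K(j) = -9 + 6/j
w = -224 (w = (7*(4*(3 - 5)))*4 = (7*(4*(-2)))*4 = (7*(-8))*4 = -56*4 = -224)
w² = (-224)² = 50176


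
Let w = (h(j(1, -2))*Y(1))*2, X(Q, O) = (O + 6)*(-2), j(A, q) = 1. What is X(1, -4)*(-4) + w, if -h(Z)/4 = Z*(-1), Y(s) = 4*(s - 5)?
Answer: -112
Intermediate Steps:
Y(s) = -20 + 4*s (Y(s) = 4*(-5 + s) = -20 + 4*s)
X(Q, O) = -12 - 2*O (X(Q, O) = (6 + O)*(-2) = -12 - 2*O)
h(Z) = 4*Z (h(Z) = -4*Z*(-1) = -(-4)*Z = 4*Z)
w = -128 (w = ((4*1)*(-20 + 4*1))*2 = (4*(-20 + 4))*2 = (4*(-16))*2 = -64*2 = -128)
X(1, -4)*(-4) + w = (-12 - 2*(-4))*(-4) - 128 = (-12 + 8)*(-4) - 128 = -4*(-4) - 128 = 16 - 128 = -112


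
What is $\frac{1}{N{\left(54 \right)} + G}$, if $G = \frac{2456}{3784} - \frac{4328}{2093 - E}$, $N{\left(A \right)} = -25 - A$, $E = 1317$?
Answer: $- \frac{45881}{3850713} \approx -0.011915$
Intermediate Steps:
$G = - \frac{226114}{45881}$ ($G = \frac{2456}{3784} - \frac{4328}{2093 - 1317} = 2456 \cdot \frac{1}{3784} - \frac{4328}{2093 - 1317} = \frac{307}{473} - \frac{4328}{776} = \frac{307}{473} - \frac{541}{97} = - \frac{226114}{45881} \approx -4.9283$)
$\frac{1}{N{\left(54 \right)} + G} = \frac{1}{\left(-25 - 54\right) - \frac{226114}{45881}} = \frac{1}{-79 - \frac{226114}{45881}} = \frac{1}{- \frac{3850713}{45881}} = - \frac{45881}{3850713}$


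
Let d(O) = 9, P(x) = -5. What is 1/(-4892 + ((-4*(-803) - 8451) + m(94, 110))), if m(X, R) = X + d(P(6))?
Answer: -1/10028 ≈ -9.9721e-5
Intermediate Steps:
m(X, R) = 9 + X (m(X, R) = X + 9 = 9 + X)
1/(-4892 + ((-4*(-803) - 8451) + m(94, 110))) = 1/(-4892 + ((-4*(-803) - 8451) + (9 + 94))) = 1/(-4892 + ((3212 - 8451) + 103)) = 1/(-4892 + (-5239 + 103)) = 1/(-4892 - 5136) = 1/(-10028) = -1/10028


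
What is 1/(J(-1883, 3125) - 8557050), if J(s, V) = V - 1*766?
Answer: -1/8554691 ≈ -1.1689e-7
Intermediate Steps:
J(s, V) = -766 + V (J(s, V) = V - 766 = -766 + V)
1/(J(-1883, 3125) - 8557050) = 1/((-766 + 3125) - 8557050) = 1/(2359 - 8557050) = 1/(-8554691) = -1/8554691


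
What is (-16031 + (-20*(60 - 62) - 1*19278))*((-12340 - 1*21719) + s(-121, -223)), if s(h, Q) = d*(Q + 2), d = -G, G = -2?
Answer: 1216815769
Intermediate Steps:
d = 2 (d = -1*(-2) = 2)
s(h, Q) = 4 + 2*Q (s(h, Q) = 2*(Q + 2) = 2*(2 + Q) = 4 + 2*Q)
(-16031 + (-20*(60 - 62) - 1*19278))*((-12340 - 1*21719) + s(-121, -223)) = (-16031 + (-20*(60 - 62) - 1*19278))*((-12340 - 1*21719) + (4 + 2*(-223))) = (-16031 + (-20*(-2) - 19278))*((-12340 - 21719) + (4 - 446)) = (-16031 + (40 - 19278))*(-34059 - 442) = (-16031 - 19238)*(-34501) = -35269*(-34501) = 1216815769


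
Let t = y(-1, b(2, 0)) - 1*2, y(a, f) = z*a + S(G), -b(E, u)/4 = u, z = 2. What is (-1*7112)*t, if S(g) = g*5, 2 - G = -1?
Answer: -78232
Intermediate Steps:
G = 3 (G = 2 - 1*(-1) = 2 + 1 = 3)
S(g) = 5*g
b(E, u) = -4*u
y(a, f) = 15 + 2*a (y(a, f) = 2*a + 5*3 = 2*a + 15 = 15 + 2*a)
t = 11 (t = (15 + 2*(-1)) - 1*2 = (15 - 2) - 2 = 13 - 2 = 11)
(-1*7112)*t = -1*7112*11 = -7112*11 = -78232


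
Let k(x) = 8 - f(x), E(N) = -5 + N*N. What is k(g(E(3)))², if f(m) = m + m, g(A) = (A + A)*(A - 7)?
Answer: 3136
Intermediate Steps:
E(N) = -5 + N²
g(A) = 2*A*(-7 + A) (g(A) = (2*A)*(-7 + A) = 2*A*(-7 + A))
f(m) = 2*m
k(x) = 8 - 2*x
k(g(E(3)))² = (8 - 4*(-5 + 3²)*(-7 + (-5 + 3²)))² = (8 - 4*(-5 + 9)*(-7 + (-5 + 9)))² = (8 - 4*4*(-7 + 4))² = (8 - 4*4*(-3))² = (8 - 2*(-24))² = (8 + 48)² = 56² = 3136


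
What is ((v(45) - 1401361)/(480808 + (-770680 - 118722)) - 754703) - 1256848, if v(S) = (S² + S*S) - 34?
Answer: -821906271949/408594 ≈ -2.0115e+6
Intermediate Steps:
v(S) = -34 + 2*S² (v(S) = (S² + S²) - 34 = 2*S² - 34 = -34 + 2*S²)
((v(45) - 1401361)/(480808 + (-770680 - 118722)) - 754703) - 1256848 = (((-34 + 2*45²) - 1401361)/(480808 + (-770680 - 118722)) - 754703) - 1256848 = (((-34 + 2*2025) - 1401361)/(480808 - 889402) - 754703) - 1256848 = (((-34 + 4050) - 1401361)/(-408594) - 754703) - 1256848 = ((4016 - 1401361)*(-1/408594) - 754703) - 1256848 = (-1397345*(-1/408594) - 754703) - 1256848 = (1397345/408594 - 754703) - 1256848 = -308365720237/408594 - 1256848 = -821906271949/408594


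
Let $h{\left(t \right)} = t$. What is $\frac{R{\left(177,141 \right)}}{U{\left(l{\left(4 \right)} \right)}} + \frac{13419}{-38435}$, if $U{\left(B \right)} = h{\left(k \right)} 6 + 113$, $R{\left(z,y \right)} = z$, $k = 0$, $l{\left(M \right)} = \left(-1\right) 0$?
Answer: $\frac{5286648}{4343155} \approx 1.2172$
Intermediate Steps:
$l{\left(M \right)} = 0$
$U{\left(B \right)} = 113$ ($U{\left(B \right)} = 0 \cdot 6 + 113 = 0 + 113 = 113$)
$\frac{R{\left(177,141 \right)}}{U{\left(l{\left(4 \right)} \right)}} + \frac{13419}{-38435} = \frac{177}{113} + \frac{13419}{-38435} = 177 \cdot \frac{1}{113} + 13419 \left(- \frac{1}{38435}\right) = \frac{177}{113} - \frac{13419}{38435} = \frac{5286648}{4343155}$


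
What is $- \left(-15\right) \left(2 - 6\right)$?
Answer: $-60$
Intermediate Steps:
$- \left(-15\right) \left(2 - 6\right) = - \left(-15\right) \left(-4\right) = \left(-1\right) 60 = -60$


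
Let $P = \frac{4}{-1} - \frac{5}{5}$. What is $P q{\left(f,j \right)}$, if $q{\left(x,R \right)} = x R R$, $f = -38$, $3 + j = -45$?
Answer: $437760$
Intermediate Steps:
$j = -48$ ($j = -3 - 45 = -48$)
$q{\left(x,R \right)} = x R^{2}$ ($q{\left(x,R \right)} = R x R = x R^{2}$)
$P = -5$ ($P = 4 \left(-1\right) - 1 = -4 - 1 = -5$)
$P q{\left(f,j \right)} = - 5 \left(- 38 \left(-48\right)^{2}\right) = - 5 \left(\left(-38\right) 2304\right) = \left(-5\right) \left(-87552\right) = 437760$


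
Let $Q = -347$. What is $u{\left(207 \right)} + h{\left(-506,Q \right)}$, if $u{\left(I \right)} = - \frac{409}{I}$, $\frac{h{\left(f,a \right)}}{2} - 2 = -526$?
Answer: $- \frac{217345}{207} \approx -1050.0$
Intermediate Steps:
$h{\left(f,a \right)} = -1048$ ($h{\left(f,a \right)} = 4 + 2 \left(-526\right) = 4 - 1052 = -1048$)
$u{\left(207 \right)} + h{\left(-506,Q \right)} = - \frac{409}{207} - 1048 = - \frac{217345}{207}$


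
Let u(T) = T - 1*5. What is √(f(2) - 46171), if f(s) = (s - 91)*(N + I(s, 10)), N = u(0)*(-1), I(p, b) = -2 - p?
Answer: 6*I*√1285 ≈ 215.08*I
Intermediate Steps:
u(T) = -5 + T (u(T) = T - 5 = -5 + T)
N = 5 (N = (-5 + 0)*(-1) = -5*(-1) = 5)
f(s) = (-91 + s)*(3 - s) (f(s) = (s - 91)*(5 + (-2 - s)) = (-91 + s)*(3 - s))
√(f(2) - 46171) = √((-273 - 1*2² + 94*2) - 46171) = √((-273 - 1*4 + 188) - 46171) = √((-273 - 4 + 188) - 46171) = √(-89 - 46171) = √(-46260) = 6*I*√1285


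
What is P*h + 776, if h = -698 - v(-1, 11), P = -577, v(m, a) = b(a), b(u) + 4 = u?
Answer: 407561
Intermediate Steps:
b(u) = -4 + u
v(m, a) = -4 + a
h = -705 (h = -698 - (-4 + 11) = -698 - 1*7 = -698 - 7 = -705)
P*h + 776 = -577*(-705) + 776 = 406785 + 776 = 407561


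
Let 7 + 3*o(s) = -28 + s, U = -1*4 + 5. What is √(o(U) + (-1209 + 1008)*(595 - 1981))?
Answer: 2*√626793/3 ≈ 527.80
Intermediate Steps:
U = 1 (U = -4 + 5 = 1)
o(s) = -35/3 + s/3 (o(s) = -7/3 + (-28 + s)/3 = -7/3 + (-28/3 + s/3) = -35/3 + s/3)
√(o(U) + (-1209 + 1008)*(595 - 1981)) = √((-35/3 + (⅓)*1) + (-1209 + 1008)*(595 - 1981)) = √((-35/3 + ⅓) - 201*(-1386)) = √(-34/3 + 278586) = √(835724/3) = 2*√626793/3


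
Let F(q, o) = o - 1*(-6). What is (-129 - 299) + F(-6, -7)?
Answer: -429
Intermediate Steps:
F(q, o) = 6 + o (F(q, o) = o + 6 = 6 + o)
(-129 - 299) + F(-6, -7) = (-129 - 299) + (6 - 7) = -428 - 1 = -429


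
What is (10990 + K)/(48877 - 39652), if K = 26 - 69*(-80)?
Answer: 5512/3075 ≈ 1.7925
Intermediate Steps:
K = 5546 (K = 26 + 5520 = 5546)
(10990 + K)/(48877 - 39652) = (10990 + 5546)/(48877 - 39652) = 16536/9225 = 16536*(1/9225) = 5512/3075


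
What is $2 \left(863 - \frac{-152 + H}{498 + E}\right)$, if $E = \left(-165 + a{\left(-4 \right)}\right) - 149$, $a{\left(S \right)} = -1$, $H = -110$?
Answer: $\frac{316382}{183} \approx 1728.9$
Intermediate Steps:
$E = -315$ ($E = \left(-165 - 1\right) - 149 = -166 - 149 = -315$)
$2 \left(863 - \frac{-152 + H}{498 + E}\right) = 2 \left(863 - \frac{-152 - 110}{498 - 315}\right) = 2 \left(863 - - \frac{262}{183}\right) = 2 \left(863 + \frac{262}{183}\right) = 2 \cdot \frac{158191}{183} = \frac{316382}{183}$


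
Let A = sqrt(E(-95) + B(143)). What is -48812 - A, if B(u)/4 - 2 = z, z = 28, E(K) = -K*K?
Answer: -48812 - I*sqrt(8905) ≈ -48812.0 - 94.366*I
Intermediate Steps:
E(K) = -K**2
B(u) = 120 (B(u) = 8 + 4*28 = 8 + 112 = 120)
A = I*sqrt(8905) (A = sqrt(-1*(-95)**2 + 120) = sqrt(-1*9025 + 120) = sqrt(-9025 + 120) = sqrt(-8905) = I*sqrt(8905) ≈ 94.366*I)
-48812 - A = -48812 - I*sqrt(8905)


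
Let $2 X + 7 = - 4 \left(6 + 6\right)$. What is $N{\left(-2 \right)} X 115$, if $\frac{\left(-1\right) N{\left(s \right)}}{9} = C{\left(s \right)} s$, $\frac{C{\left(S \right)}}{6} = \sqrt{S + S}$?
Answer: $- 683100 i \approx - 6.831 \cdot 10^{5} i$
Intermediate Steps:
$C{\left(S \right)} = 6 \sqrt{2} \sqrt{S}$ ($C{\left(S \right)} = 6 \sqrt{S + S} = 6 \sqrt{2 S} = 6 \sqrt{2} \sqrt{S}$)
$X = - \frac{55}{2}$ ($X = - \frac{7}{2} + \frac{\left(-4\right) \left(6 + 6\right)}{2} = - \frac{7}{2} + \frac{\left(-4\right) 12}{2} = - \frac{7}{2} + \frac{1}{2} \left(-48\right) = - \frac{7}{2} - 24 = - \frac{55}{2} \approx -27.5$)
$N{\left(s \right)} = - 54 \sqrt{2} s^{\frac{3}{2}}$ ($N{\left(s \right)} = - 9 \cdot 6 \sqrt{2} \sqrt{s} s = - 9 \cdot 6 \sqrt{2} s^{\frac{3}{2}} = - 54 \sqrt{2} s^{\frac{3}{2}}$)
$N{\left(-2 \right)} X 115 = - 54 \sqrt{2} \left(-2\right)^{\frac{3}{2}} \left(- \frac{55}{2}\right) 115 = - 54 \sqrt{2} \left(- 2 i \sqrt{2}\right) \left(- \frac{55}{2}\right) 115 = 216 i \left(- \frac{55}{2}\right) 115 = - 5940 i 115 = - 683100 i$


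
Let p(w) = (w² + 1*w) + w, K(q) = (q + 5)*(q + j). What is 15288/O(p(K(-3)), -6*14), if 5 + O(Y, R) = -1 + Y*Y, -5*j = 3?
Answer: 1592500/145391 ≈ 10.953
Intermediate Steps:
j = -⅗ (j = -⅕*3 = -⅗ ≈ -0.60000)
K(q) = (5 + q)*(-⅗ + q) (K(q) = (q + 5)*(q - ⅗) = (5 + q)*(-⅗ + q))
p(w) = w² + 2*w (p(w) = (w² + w) + w = (w + w²) + w = w² + 2*w)
O(Y, R) = -6 + Y² (O(Y, R) = -5 + (-1 + Y*Y) = -5 + (-1 + Y²) = -6 + Y²)
15288/O(p(K(-3)), -6*14) = 15288/(-6 + ((-3 + (-3)² + (22/5)*(-3))*(2 + (-3 + (-3)² + (22/5)*(-3))))²) = 15288/(-6 + ((-3 + 9 - 66/5)*(2 + (-3 + 9 - 66/5)))²) = 15288/(-6 + (-36*(2 - 36/5)/5)²) = 15288/(-6 + (-36/5*(-26/5))²) = 15288/(-6 + (936/25)²) = 15288/(-6 + 876096/625) = 15288/(872346/625) = 15288*(625/872346) = 1592500/145391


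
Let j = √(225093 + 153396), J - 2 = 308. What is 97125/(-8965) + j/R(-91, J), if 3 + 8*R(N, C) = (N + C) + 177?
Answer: -19425/1793 + 8*√378489/393 ≈ 1.6897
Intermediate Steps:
J = 310 (J = 2 + 308 = 310)
R(N, C) = 87/4 + C/8 + N/8 (R(N, C) = -3/8 + ((N + C) + 177)/8 = -3/8 + ((C + N) + 177)/8 = -3/8 + (177 + C + N)/8 = -3/8 + (177/8 + C/8 + N/8) = 87/4 + C/8 + N/8)
j = √378489 ≈ 615.21
97125/(-8965) + j/R(-91, J) = 97125/(-8965) + √378489/(87/4 + (⅛)*310 + (⅛)*(-91)) = 97125*(-1/8965) + √378489/(87/4 + 155/4 - 91/8) = -19425/1793 + √378489/(393/8) = -19425/1793 + √378489*(8/393) = -19425/1793 + 8*√378489/393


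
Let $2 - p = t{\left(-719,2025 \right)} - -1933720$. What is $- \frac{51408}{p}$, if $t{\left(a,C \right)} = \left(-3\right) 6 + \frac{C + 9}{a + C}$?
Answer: $\frac{4795632}{180386731} \approx 0.026585$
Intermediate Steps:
$t{\left(a,C \right)} = -18 + \frac{9 + C}{C + a}$
$p = - \frac{1262707117}{653}$ ($p = 2 - \left(\frac{9 - -12942 - 34425}{2025 - 719} - -1933720\right) = 2 - \left(\frac{9 + 12942 - 34425}{1306} + 1933720\right) = 2 - \left(\frac{1}{1306} \left(-21474\right) + 1933720\right) = 2 - \left(- \frac{10737}{653} + 1933720\right) = 2 - \frac{1262708423}{653} = - \frac{1262707117}{653} \approx -1.9337 \cdot 10^{6}$)
$- \frac{51408}{p} = - \frac{51408}{- \frac{1262707117}{653}} = \left(-51408\right) \left(- \frac{653}{1262707117}\right) = \frac{4795632}{180386731}$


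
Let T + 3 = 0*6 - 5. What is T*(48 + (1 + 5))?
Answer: -432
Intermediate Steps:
T = -8 (T = -3 + (0*6 - 5) = -3 + (0 - 5) = -3 - 5 = -8)
T*(48 + (1 + 5)) = -8*(48 + (1 + 5)) = -8*(48 + 6) = -8*54 = -432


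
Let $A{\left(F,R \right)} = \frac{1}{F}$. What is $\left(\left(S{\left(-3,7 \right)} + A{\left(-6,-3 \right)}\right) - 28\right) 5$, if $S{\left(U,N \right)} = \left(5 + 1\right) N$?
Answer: $\frac{415}{6} \approx 69.167$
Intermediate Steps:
$S{\left(U,N \right)} = 6 N$
$\left(\left(S{\left(-3,7 \right)} + A{\left(-6,-3 \right)}\right) - 28\right) 5 = \left(\left(6 \cdot 7 + \frac{1}{-6}\right) - 28\right) 5 = \left(\left(42 - \frac{1}{6}\right) - 28\right) 5 = \left(\frac{251}{6} - 28\right) 5 = \frac{83}{6} \cdot 5 = \frac{415}{6}$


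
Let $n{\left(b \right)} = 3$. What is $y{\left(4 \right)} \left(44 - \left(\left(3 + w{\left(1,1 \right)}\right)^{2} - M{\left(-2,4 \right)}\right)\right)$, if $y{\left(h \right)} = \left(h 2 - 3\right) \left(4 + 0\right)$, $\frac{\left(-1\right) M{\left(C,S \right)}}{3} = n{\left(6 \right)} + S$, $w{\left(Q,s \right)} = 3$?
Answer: $-260$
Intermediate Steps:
$M{\left(C,S \right)} = -9 - 3 S$ ($M{\left(C,S \right)} = - 3 \left(3 + S\right) = -9 - 3 S$)
$y{\left(h \right)} = -12 + 8 h$ ($y{\left(h \right)} = \left(2 h - 3\right) 4 = \left(-3 + 2 h\right) 4 = -12 + 8 h$)
$y{\left(4 \right)} \left(44 - \left(\left(3 + w{\left(1,1 \right)}\right)^{2} - M{\left(-2,4 \right)}\right)\right) = \left(-12 + 8 \cdot 4\right) \left(44 - \left(21 + \left(3 + 3\right)^{2}\right)\right) = \left(-12 + 32\right) \left(44 - 57\right) = 20 \left(44 - 57\right) = 20 \left(-13\right) = -260$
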